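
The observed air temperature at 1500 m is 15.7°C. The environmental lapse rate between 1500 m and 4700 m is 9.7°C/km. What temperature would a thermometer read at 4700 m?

Environmental to 4700 m: -9.7 × 3.2 km = -31.04°C, so T = -15.34°C.

-15.34°C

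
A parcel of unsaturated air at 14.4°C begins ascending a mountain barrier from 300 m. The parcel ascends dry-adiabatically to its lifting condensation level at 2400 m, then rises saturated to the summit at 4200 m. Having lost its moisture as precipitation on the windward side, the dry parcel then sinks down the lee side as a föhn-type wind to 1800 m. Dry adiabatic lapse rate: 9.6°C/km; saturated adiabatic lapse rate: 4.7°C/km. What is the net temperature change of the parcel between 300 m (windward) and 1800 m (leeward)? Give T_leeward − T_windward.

300 → 2400 m (dry, 9.6°C/km): ΔT = -9.6 × 2.1 = -20.16°C → T = -5.76°C
2400 → 4200 m (saturated, 4.7°C/km): ΔT = -4.7 × 1.8 = -8.46°C → T = -14.22°C
4200 → 1800 m (dry descent, 9.6°C/km): ΔT = +9.6 × 2.4 = +23.04°C → T = 8.82°C
Net change vs windward start: 8.82 − 14.4 = -5.58°C

-5.58°C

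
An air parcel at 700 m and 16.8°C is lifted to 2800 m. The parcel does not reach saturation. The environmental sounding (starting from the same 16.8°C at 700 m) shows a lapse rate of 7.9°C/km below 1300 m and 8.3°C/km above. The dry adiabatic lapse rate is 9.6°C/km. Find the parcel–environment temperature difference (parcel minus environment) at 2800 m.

-2.97°C (parcel cooler than environment)

Parcel:
  Dry to 2800 m: -9.6 × 2.1 km = -20.16°C, so T = -3.36°C.
Environment:
  Environment, lower layer to 1300 m: -7.9 × 0.6 km = -4.74°C, so T = 12.06°C.
  Environment, upper layer to 2800 m: -8.3 × 1.5 km = -12.45°C, so T = -0.39°C.
T_parcel − T_env = -3.36 − (-0.39) = -2.97°C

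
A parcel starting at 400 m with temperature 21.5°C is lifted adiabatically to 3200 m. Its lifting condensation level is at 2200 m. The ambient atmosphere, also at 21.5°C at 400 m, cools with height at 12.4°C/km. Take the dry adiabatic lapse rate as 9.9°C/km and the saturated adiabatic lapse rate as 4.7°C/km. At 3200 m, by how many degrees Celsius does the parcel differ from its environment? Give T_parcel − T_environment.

+12.2°C (parcel warmer than environment)

Parcel:
  400–2200 m, dry: Δz = 1.8 km ⇒ ΔT = -17.82°C; T = 3.68°C
  2200–3200 m, saturated: Δz = 1 km ⇒ ΔT = -4.7°C; T = -1.02°C
Environment:
  400–3200 m, environment: Δz = 2.8 km ⇒ ΔT = -34.72°C; T = -13.22°C
T_parcel − T_env = -1.02 − (-13.22) = +12.2°C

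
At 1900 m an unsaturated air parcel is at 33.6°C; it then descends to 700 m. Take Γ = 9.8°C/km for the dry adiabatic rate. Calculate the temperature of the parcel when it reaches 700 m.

From 1900 m to 700 m (dry adiabatic): warms by 9.8 × 1.2 = 11.76°C, giving 45.36°C.

45.36°C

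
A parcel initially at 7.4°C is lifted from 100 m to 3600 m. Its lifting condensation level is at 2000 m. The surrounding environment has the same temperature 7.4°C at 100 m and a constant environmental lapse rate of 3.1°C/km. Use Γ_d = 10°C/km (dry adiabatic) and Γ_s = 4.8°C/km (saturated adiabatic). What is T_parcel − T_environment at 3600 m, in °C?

-15.83°C (parcel cooler than environment)

Parcel:
  From 100 m to 2000 m (dry): cools by 10 × 1.9 = 19°C, giving -11.6°C.
  From 2000 m to 3600 m (saturated): cools by 4.8 × 1.6 = 7.68°C, giving -19.28°C.
Environment:
  From 100 m to 3600 m (environment): cools by 3.1 × 3.5 = 10.85°C, giving -3.45°C.
T_parcel − T_env = -19.28 − (-3.45) = -15.83°C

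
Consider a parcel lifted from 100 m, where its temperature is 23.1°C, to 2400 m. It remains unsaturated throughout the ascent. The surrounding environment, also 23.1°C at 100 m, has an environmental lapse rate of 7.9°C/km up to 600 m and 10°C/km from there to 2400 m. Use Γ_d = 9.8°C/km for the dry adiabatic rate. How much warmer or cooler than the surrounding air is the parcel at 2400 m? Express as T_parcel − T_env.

Parcel:
  From 100 m to 2400 m (dry): cools by 9.8 × 2.3 = 22.54°C, giving 0.56°C.
Environment:
  From 100 m to 600 m (environment, lower layer): cools by 7.9 × 0.5 = 3.95°C, giving 19.15°C.
  From 600 m to 2400 m (environment, upper layer): cools by 10 × 1.8 = 18°C, giving 1.15°C.
T_parcel − T_env = 0.56 − 1.15 = -0.59°C

-0.59°C (parcel cooler than environment)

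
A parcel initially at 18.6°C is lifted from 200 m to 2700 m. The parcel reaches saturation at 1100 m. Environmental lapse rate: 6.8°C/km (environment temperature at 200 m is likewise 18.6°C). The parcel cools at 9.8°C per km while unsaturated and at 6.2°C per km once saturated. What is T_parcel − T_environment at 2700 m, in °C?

-1.74°C (parcel cooler than environment)

Parcel:
  From 200 m to 1100 m (dry): cools by 9.8 × 0.9 = 8.82°C, giving 9.78°C.
  From 1100 m to 2700 m (saturated): cools by 6.2 × 1.6 = 9.92°C, giving -0.14°C.
Environment:
  From 200 m to 2700 m (environment): cools by 6.8 × 2.5 = 17°C, giving 1.6°C.
T_parcel − T_env = -0.14 − 1.6 = -1.74°C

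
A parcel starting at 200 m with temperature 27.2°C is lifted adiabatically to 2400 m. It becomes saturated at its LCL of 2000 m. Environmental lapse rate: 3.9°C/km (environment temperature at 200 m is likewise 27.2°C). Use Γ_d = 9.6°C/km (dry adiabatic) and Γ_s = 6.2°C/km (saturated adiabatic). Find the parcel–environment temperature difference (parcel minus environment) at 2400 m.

Parcel:
  From 200 m to 2000 m (dry): cools by 9.6 × 1.8 = 17.28°C, giving 9.92°C.
  From 2000 m to 2400 m (saturated): cools by 6.2 × 0.4 = 2.48°C, giving 7.44°C.
Environment:
  From 200 m to 2400 m (environment): cools by 3.9 × 2.2 = 8.58°C, giving 18.62°C.
T_parcel − T_env = 7.44 − 18.62 = -11.18°C

-11.18°C (parcel cooler than environment)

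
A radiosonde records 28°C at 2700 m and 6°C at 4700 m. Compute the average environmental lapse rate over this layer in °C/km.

Γ = −ΔT/Δz = (28 − 6) / (4700 − 2700) m
  = 22°C / 2 km = 11°C/km

11°C/km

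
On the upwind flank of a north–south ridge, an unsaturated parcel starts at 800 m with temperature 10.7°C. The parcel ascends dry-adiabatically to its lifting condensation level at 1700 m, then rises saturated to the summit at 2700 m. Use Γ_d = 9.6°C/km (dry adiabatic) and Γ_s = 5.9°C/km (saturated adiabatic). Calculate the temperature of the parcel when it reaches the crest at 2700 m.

Dry to 1700 m: -9.6 × 0.9 km = -8.64°C, so T = 2.06°C.
Saturated to 2700 m: -5.9 × 1 km = -5.9°C, so T = -3.84°C.

-3.84°C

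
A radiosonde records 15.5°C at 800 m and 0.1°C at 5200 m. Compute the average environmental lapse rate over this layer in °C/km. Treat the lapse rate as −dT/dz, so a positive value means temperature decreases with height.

3.5°C/km

Γ = −ΔT/Δz = (15.5 − 0.1) / (5200 − 800) m
  = 15.4°C / 4.4 km = 3.5°C/km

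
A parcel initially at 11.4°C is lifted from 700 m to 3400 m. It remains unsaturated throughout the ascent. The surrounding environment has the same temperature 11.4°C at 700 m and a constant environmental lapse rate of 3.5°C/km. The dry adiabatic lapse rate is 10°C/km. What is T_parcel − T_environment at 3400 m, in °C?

-17.55°C (parcel cooler than environment)

Parcel:
  700 → 3400 m (dry, 10°C/km): ΔT = -10 × 2.7 = -27°C → T = -15.6°C
Environment:
  700 → 3400 m (environment, 3.5°C/km): ΔT = -3.5 × 2.7 = -9.45°C → T = 1.95°C
T_parcel − T_env = -15.6 − 1.95 = -17.55°C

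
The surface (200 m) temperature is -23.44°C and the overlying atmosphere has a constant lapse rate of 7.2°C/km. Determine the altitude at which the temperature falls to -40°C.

Height above start = (-23.44 − (-40)) / 7.2 = 2.3 km
Altitude = 200 m + 2300 m = 2500 m

2500 m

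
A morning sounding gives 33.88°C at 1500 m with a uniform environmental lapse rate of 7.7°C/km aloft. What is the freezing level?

Height above start = (33.88 − 0) / 7.7 = 4.4 km
Altitude = 1500 m + 4400 m = 5900 m

5900 m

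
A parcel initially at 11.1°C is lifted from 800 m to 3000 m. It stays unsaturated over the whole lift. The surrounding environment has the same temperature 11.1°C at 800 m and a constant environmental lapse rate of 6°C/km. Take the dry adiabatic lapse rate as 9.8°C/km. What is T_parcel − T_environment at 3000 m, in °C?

-8.36°C (parcel cooler than environment)

Parcel:
  From 800 m to 3000 m (dry): cools by 9.8 × 2.2 = 21.56°C, giving -10.46°C.
Environment:
  From 800 m to 3000 m (environment): cools by 6 × 2.2 = 13.2°C, giving -2.1°C.
T_parcel − T_env = -10.46 − (-2.1) = -8.36°C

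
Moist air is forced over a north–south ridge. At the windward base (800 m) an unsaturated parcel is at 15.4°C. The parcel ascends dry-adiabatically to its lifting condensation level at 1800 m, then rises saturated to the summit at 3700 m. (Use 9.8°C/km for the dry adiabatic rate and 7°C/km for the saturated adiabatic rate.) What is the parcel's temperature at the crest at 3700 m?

-7.7°C

Dry to 1800 m: -9.8 × 1 km = -9.8°C, so T = 5.6°C.
Saturated to 3700 m: -7 × 1.9 km = -13.3°C, so T = -7.7°C.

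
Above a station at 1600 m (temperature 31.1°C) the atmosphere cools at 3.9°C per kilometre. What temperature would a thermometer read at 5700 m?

From 1600 m to 5700 m (environmental): cools by 3.9 × 4.1 = 15.99°C, giving 15.11°C.

15.11°C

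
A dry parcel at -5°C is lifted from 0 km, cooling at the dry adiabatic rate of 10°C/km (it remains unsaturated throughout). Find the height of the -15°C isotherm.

1 km

Height above start = (-5 − (-15)) / 10 = 1 km
Altitude = 0 m + 1000 m = 1000 m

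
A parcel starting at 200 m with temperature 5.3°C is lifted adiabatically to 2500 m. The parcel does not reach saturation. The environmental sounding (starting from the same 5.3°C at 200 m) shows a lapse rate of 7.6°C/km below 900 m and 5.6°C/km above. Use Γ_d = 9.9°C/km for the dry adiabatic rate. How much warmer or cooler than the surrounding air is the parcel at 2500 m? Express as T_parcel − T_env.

-8.49°C (parcel cooler than environment)

Parcel:
  200–2500 m, dry: Δz = 2.3 km ⇒ ΔT = -22.77°C; T = -17.47°C
Environment:
  200–900 m, environment, lower layer: Δz = 0.7 km ⇒ ΔT = -5.32°C; T = -0.02°C
  900–2500 m, environment, upper layer: Δz = 1.6 km ⇒ ΔT = -8.96°C; T = -8.98°C
T_parcel − T_env = -17.47 − (-8.98) = -8.49°C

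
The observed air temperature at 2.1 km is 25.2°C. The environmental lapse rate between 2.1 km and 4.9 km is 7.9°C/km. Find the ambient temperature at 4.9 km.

3.08°C

From 2100 m to 4900 m (environmental): cools by 7.9 × 2.8 = 22.12°C, giving 3.08°C.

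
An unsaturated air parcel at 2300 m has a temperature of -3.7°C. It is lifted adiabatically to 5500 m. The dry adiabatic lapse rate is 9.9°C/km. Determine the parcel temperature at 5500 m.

-35.38°C

Dry adiabatic to 5500 m: -9.9 × 3.2 km = -31.68°C, so T = -35.38°C.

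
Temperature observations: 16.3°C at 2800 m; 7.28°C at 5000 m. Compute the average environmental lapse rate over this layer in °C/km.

Γ = −ΔT/Δz = (16.3 − 7.28) / (5000 − 2800) m
  = 9.02°C / 2.2 km = 4.1°C/km

4.1°C/km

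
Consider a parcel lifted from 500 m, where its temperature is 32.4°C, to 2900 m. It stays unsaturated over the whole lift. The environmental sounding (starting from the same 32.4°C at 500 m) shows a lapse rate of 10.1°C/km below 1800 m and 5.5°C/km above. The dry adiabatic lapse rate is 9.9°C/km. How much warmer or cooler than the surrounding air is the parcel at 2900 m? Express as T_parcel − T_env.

-4.58°C (parcel cooler than environment)

Parcel:
  500 → 2900 m (dry, 9.9°C/km): ΔT = -9.9 × 2.4 = -23.76°C → T = 8.64°C
Environment:
  500 → 1800 m (environment, lower layer, 10.1°C/km): ΔT = -10.1 × 1.3 = -13.13°C → T = 19.27°C
  1800 → 2900 m (environment, upper layer, 5.5°C/km): ΔT = -5.5 × 1.1 = -6.05°C → T = 13.22°C
T_parcel − T_env = 8.64 − 13.22 = -4.58°C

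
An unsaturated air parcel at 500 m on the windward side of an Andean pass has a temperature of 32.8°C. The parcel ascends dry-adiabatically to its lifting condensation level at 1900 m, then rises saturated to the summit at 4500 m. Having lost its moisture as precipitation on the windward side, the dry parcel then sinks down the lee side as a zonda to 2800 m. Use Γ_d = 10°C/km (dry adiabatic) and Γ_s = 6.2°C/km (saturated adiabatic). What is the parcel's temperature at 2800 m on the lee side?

19.68°C

500–1900 m, dry: Δz = 1.4 km ⇒ ΔT = -14°C; T = 18.8°C
1900–4500 m, saturated: Δz = 2.6 km ⇒ ΔT = -16.12°C; T = 2.68°C
4500–2800 m, dry descent: Δz = 1.7 km ⇒ ΔT = +17°C; T = 19.68°C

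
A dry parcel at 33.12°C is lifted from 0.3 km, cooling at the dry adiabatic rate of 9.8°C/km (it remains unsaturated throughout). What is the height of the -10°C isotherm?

4.7 km

Height above start = (33.12 − (-10)) / 9.8 = 4.4 km
Altitude = 300 m + 4400 m = 4700 m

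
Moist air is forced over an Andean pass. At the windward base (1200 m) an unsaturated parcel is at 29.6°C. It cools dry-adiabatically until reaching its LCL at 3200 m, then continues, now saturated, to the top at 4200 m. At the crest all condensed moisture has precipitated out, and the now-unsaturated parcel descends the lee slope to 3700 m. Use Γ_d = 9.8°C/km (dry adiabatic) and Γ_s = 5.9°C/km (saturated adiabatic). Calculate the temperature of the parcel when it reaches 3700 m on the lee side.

9°C

From 1200 m to 3200 m (dry): cools by 9.8 × 2 = 19.6°C, giving 10°C.
From 3200 m to 4200 m (saturated): cools by 5.9 × 1 = 5.9°C, giving 4.1°C.
From 4200 m to 3700 m (dry descent): warms by 9.8 × 0.5 = 4.9°C, giving 9°C.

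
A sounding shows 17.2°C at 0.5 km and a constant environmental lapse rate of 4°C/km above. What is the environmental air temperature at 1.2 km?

14.4°C

From 500 m to 1200 m (environmental): cools by 4 × 0.7 = 2.8°C, giving 14.4°C.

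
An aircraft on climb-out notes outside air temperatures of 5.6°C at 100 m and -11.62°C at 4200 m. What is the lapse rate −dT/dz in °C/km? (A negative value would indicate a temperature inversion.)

Γ = −ΔT/Δz = (5.6 − (-11.62)) / (4200 − 100) m
  = 17.22°C / 4.1 km = 4.2°C/km

4.2°C/km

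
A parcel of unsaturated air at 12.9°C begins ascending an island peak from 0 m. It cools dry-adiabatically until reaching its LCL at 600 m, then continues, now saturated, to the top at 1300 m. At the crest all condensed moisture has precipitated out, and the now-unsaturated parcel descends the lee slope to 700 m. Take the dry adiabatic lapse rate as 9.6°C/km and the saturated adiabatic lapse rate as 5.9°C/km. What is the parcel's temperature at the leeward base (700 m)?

0–600 m, dry: Δz = 0.6 km ⇒ ΔT = -5.76°C; T = 7.14°C
600–1300 m, saturated: Δz = 0.7 km ⇒ ΔT = -4.13°C; T = 3.01°C
1300–700 m, dry descent: Δz = 0.6 km ⇒ ΔT = +5.76°C; T = 8.77°C

8.77°C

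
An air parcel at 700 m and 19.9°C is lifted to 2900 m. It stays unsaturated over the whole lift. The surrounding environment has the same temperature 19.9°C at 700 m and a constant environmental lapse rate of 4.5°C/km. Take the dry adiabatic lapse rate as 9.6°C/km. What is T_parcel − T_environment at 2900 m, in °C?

Parcel:
  From 700 m to 2900 m (dry): cools by 9.6 × 2.2 = 21.12°C, giving -1.22°C.
Environment:
  From 700 m to 2900 m (environment): cools by 4.5 × 2.2 = 9.9°C, giving 10°C.
T_parcel − T_env = -1.22 − 10 = -11.22°C

-11.22°C (parcel cooler than environment)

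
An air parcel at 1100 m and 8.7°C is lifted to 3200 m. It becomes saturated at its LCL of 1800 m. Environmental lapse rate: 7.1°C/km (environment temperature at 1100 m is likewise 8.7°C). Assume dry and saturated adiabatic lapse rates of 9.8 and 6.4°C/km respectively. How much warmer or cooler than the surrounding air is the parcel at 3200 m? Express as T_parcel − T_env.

-0.91°C (parcel cooler than environment)

Parcel:
  Dry to 1800 m: -9.8 × 0.7 km = -6.86°C, so T = 1.84°C.
  Saturated to 3200 m: -6.4 × 1.4 km = -8.96°C, so T = -7.12°C.
Environment:
  Environment to 3200 m: -7.1 × 2.1 km = -14.91°C, so T = -6.21°C.
T_parcel − T_env = -7.12 − (-6.21) = -0.91°C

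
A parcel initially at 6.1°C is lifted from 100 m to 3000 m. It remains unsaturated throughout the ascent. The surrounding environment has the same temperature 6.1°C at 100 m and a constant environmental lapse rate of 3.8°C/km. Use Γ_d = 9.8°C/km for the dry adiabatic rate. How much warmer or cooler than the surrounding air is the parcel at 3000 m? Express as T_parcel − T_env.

Parcel:
  Dry to 3000 m: -9.8 × 2.9 km = -28.42°C, so T = -22.32°C.
Environment:
  Environment to 3000 m: -3.8 × 2.9 km = -11.02°C, so T = -4.92°C.
T_parcel − T_env = -22.32 − (-4.92) = -17.4°C

-17.4°C (parcel cooler than environment)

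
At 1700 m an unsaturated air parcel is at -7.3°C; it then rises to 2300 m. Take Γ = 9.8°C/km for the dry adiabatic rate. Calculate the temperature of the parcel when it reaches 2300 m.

Dry adiabatic to 2300 m: -9.8 × 0.6 km = -5.88°C, so T = -13.18°C.

-13.18°C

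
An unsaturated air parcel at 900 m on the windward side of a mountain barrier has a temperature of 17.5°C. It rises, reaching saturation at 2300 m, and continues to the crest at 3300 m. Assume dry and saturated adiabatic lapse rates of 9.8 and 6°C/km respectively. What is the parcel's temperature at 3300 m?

-2.22°C

From 900 m to 2300 m (dry): cools by 9.8 × 1.4 = 13.72°C, giving 3.78°C.
From 2300 m to 3300 m (saturated): cools by 6 × 1 = 6°C, giving -2.22°C.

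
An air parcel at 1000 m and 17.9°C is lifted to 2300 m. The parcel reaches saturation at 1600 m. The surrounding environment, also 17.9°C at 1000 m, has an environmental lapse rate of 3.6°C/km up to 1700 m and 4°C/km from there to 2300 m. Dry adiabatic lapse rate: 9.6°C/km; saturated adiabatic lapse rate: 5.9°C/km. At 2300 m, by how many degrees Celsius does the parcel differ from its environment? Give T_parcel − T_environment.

-4.97°C (parcel cooler than environment)

Parcel:
  From 1000 m to 1600 m (dry): cools by 9.6 × 0.6 = 5.76°C, giving 12.14°C.
  From 1600 m to 2300 m (saturated): cools by 5.9 × 0.7 = 4.13°C, giving 8.01°C.
Environment:
  From 1000 m to 1700 m (environment, lower layer): cools by 3.6 × 0.7 = 2.52°C, giving 15.38°C.
  From 1700 m to 2300 m (environment, upper layer): cools by 4 × 0.6 = 2.4°C, giving 12.98°C.
T_parcel − T_env = 8.01 − 12.98 = -4.97°C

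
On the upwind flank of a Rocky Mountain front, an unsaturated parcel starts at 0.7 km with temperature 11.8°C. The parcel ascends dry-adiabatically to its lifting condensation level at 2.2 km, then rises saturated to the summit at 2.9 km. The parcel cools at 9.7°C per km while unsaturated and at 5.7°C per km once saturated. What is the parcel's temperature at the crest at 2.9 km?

700 → 2200 m (dry, 9.7°C/km): ΔT = -9.7 × 1.5 = -14.55°C → T = -2.75°C
2200 → 2900 m (saturated, 5.7°C/km): ΔT = -5.7 × 0.7 = -3.99°C → T = -6.74°C

-6.74°C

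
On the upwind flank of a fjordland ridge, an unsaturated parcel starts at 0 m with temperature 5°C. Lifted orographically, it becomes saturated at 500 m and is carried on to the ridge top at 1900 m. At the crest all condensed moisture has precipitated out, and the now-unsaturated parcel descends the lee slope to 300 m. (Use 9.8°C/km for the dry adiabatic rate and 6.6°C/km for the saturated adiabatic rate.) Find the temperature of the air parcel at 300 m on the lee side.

0 → 500 m (dry, 9.8°C/km): ΔT = -9.8 × 0.5 = -4.9°C → T = 0.1°C
500 → 1900 m (saturated, 6.6°C/km): ΔT = -6.6 × 1.4 = -9.24°C → T = -9.14°C
1900 → 300 m (dry descent, 9.8°C/km): ΔT = +9.8 × 1.6 = +15.68°C → T = 6.54°C

6.54°C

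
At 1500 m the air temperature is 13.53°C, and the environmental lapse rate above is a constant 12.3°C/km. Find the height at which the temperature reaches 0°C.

Height above start = (13.53 − 0) / 12.3 = 1.1 km
Altitude = 1500 m + 1100 m = 2600 m

2600 m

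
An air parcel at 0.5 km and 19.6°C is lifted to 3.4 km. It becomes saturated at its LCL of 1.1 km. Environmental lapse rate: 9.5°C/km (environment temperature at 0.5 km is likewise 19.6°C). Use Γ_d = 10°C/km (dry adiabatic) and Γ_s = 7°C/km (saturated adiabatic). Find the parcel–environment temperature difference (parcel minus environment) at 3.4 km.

Parcel:
  From 500 m to 1100 m (dry): cools by 10 × 0.6 = 6°C, giving 13.6°C.
  From 1100 m to 3400 m (saturated): cools by 7 × 2.3 = 16.1°C, giving -2.5°C.
Environment:
  From 500 m to 3400 m (environment): cools by 9.5 × 2.9 = 27.55°C, giving -7.95°C.
T_parcel − T_env = -2.5 − (-7.95) = +5.45°C

+5.45°C (parcel warmer than environment)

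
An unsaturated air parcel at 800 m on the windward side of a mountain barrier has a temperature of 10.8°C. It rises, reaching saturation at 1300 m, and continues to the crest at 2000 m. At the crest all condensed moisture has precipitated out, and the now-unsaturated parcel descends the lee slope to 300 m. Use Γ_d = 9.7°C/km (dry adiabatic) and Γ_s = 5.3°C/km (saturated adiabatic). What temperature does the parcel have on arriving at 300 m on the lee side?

18.73°C

800–1300 m, dry: Δz = 0.5 km ⇒ ΔT = -4.85°C; T = 5.95°C
1300–2000 m, saturated: Δz = 0.7 km ⇒ ΔT = -3.71°C; T = 2.24°C
2000–300 m, dry descent: Δz = 1.7 km ⇒ ΔT = +16.49°C; T = 18.73°C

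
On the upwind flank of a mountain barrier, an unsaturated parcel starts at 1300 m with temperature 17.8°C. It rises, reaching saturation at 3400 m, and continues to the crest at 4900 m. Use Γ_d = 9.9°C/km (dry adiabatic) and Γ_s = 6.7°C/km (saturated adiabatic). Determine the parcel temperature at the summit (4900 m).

1300–3400 m, dry: Δz = 2.1 km ⇒ ΔT = -20.79°C; T = -2.99°C
3400–4900 m, saturated: Δz = 1.5 km ⇒ ΔT = -10.05°C; T = -13.04°C

-13.04°C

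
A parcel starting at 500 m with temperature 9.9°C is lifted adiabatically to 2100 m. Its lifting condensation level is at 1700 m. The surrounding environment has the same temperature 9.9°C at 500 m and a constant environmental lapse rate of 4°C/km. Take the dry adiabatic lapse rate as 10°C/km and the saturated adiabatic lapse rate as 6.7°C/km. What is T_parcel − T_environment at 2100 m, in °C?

Parcel:
  500 → 1700 m (dry, 10°C/km): ΔT = -10 × 1.2 = -12°C → T = -2.1°C
  1700 → 2100 m (saturated, 6.7°C/km): ΔT = -6.7 × 0.4 = -2.68°C → T = -4.78°C
Environment:
  500 → 2100 m (environment, 4°C/km): ΔT = -4 × 1.6 = -6.4°C → T = 3.5°C
T_parcel − T_env = -4.78 − 3.5 = -8.28°C

-8.28°C (parcel cooler than environment)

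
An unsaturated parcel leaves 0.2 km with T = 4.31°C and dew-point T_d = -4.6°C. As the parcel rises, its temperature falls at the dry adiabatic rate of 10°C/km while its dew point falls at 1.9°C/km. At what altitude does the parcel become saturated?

T and T_d converge at 10 − 1.9 = 8.1°C per km
Height above start = (4.31 − (-4.6)) / 8.1 = 1.1 km
LCL altitude = 200 m + 1100 m = 1300 m

1.3 km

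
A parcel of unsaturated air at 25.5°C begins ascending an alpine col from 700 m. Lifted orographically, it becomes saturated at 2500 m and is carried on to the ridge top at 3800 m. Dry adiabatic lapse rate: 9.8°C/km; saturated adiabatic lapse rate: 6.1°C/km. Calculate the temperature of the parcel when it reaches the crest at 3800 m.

-0.07°C

700 → 2500 m (dry, 9.8°C/km): ΔT = -9.8 × 1.8 = -17.64°C → T = 7.86°C
2500 → 3800 m (saturated, 6.1°C/km): ΔT = -6.1 × 1.3 = -7.93°C → T = -0.07°C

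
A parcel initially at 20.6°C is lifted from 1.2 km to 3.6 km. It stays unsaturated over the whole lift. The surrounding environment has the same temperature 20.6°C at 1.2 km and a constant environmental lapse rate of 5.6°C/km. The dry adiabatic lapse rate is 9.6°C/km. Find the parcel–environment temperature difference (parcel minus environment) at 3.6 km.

Parcel:
  1200 → 3600 m (dry, 9.6°C/km): ΔT = -9.6 × 2.4 = -23.04°C → T = -2.44°C
Environment:
  1200 → 3600 m (environment, 5.6°C/km): ΔT = -5.6 × 2.4 = -13.44°C → T = 7.16°C
T_parcel − T_env = -2.44 − 7.16 = -9.6°C

-9.6°C (parcel cooler than environment)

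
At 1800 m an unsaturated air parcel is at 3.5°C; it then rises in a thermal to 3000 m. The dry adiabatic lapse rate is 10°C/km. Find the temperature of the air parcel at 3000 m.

-8.5°C

1800–3000 m, dry adiabatic: Δz = 1.2 km ⇒ ΔT = -12°C; T = -8.5°C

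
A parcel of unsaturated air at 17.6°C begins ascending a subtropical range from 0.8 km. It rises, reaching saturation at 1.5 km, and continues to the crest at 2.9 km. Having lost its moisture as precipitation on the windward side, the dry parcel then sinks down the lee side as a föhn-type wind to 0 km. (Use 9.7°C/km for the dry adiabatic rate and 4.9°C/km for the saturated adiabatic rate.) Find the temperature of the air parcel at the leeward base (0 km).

From 800 m to 1500 m (dry): cools by 9.7 × 0.7 = 6.79°C, giving 10.81°C.
From 1500 m to 2900 m (saturated): cools by 4.9 × 1.4 = 6.86°C, giving 3.95°C.
From 2900 m to 0 m (dry descent): warms by 9.7 × 2.9 = 28.13°C, giving 32.08°C.

32.08°C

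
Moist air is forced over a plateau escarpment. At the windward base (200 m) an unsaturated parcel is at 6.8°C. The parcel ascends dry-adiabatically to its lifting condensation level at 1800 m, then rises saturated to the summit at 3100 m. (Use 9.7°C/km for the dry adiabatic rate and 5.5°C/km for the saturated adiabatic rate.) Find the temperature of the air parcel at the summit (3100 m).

From 200 m to 1800 m (dry): cools by 9.7 × 1.6 = 15.52°C, giving -8.72°C.
From 1800 m to 3100 m (saturated): cools by 5.5 × 1.3 = 7.15°C, giving -15.87°C.

-15.87°C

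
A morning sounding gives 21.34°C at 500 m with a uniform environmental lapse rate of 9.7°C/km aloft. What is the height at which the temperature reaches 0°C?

2700 m

Height above start = (21.34 − 0) / 9.7 = 2.2 km
Altitude = 500 m + 2200 m = 2700 m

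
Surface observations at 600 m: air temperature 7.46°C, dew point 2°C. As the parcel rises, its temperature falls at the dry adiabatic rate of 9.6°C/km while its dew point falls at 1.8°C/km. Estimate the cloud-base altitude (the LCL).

1300 m

T and T_d converge at 9.6 − 1.8 = 7.8°C per km
Height above start = (7.46 − 2) / 7.8 = 0.7 km
LCL altitude = 600 m + 700 m = 1300 m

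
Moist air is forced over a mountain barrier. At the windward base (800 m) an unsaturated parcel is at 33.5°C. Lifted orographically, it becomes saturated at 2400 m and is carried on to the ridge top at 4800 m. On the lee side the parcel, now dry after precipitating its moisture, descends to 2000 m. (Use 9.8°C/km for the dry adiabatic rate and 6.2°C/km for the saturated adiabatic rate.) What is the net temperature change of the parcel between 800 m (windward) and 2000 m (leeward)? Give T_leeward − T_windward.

-3.12°C

800–2400 m, dry: Δz = 1.6 km ⇒ ΔT = -15.68°C; T = 17.82°C
2400–4800 m, saturated: Δz = 2.4 km ⇒ ΔT = -14.88°C; T = 2.94°C
4800–2000 m, dry descent: Δz = 2.8 km ⇒ ΔT = +27.44°C; T = 30.38°C
Net change vs windward start: 30.38 − 33.5 = -3.12°C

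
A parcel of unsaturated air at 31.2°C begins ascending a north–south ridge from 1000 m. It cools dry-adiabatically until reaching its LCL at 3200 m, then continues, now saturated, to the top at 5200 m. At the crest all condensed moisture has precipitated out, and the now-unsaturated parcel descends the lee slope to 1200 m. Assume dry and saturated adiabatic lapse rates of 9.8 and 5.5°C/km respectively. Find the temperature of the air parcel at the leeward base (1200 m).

1000–3200 m, dry: Δz = 2.2 km ⇒ ΔT = -21.56°C; T = 9.64°C
3200–5200 m, saturated: Δz = 2 km ⇒ ΔT = -11°C; T = -1.36°C
5200–1200 m, dry descent: Δz = 4 km ⇒ ΔT = +39.2°C; T = 37.84°C

37.84°C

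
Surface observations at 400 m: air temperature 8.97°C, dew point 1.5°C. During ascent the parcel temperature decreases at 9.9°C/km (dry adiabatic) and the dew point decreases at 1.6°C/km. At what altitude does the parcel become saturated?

T and T_d converge at 9.9 − 1.6 = 8.3°C per km
Height above start = (8.97 − 1.5) / 8.3 = 0.9 km
LCL altitude = 400 m + 900 m = 1300 m

1300 m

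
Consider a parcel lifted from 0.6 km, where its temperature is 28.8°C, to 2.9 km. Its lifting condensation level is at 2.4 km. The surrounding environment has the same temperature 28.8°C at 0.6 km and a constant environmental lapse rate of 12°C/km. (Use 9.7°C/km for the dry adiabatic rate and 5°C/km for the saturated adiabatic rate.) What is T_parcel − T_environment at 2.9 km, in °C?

Parcel:
  600 → 2400 m (dry, 9.7°C/km): ΔT = -9.7 × 1.8 = -17.46°C → T = 11.34°C
  2400 → 2900 m (saturated, 5°C/km): ΔT = -5 × 0.5 = -2.5°C → T = 8.84°C
Environment:
  600 → 2900 m (environment, 12°C/km): ΔT = -12 × 2.3 = -27.6°C → T = 1.2°C
T_parcel − T_env = 8.84 − 1.2 = +7.64°C

+7.64°C (parcel warmer than environment)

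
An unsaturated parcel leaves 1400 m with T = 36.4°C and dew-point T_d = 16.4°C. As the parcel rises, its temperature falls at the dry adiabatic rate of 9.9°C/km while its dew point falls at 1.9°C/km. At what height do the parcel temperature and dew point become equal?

T and T_d converge at 9.9 − 1.9 = 8°C per km
Height above start = (36.4 − 16.4) / 8 = 2.5 km
LCL altitude = 1400 m + 2500 m = 3900 m

3900 m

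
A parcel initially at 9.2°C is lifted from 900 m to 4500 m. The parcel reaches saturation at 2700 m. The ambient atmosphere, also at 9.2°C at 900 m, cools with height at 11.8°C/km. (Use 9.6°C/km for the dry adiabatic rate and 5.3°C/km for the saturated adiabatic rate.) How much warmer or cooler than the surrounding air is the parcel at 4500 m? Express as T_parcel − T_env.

Parcel:
  Dry to 2700 m: -9.6 × 1.8 km = -17.28°C, so T = -8.08°C.
  Saturated to 4500 m: -5.3 × 1.8 km = -9.54°C, so T = -17.62°C.
Environment:
  Environment to 4500 m: -11.8 × 3.6 km = -42.48°C, so T = -33.28°C.
T_parcel − T_env = -17.62 − (-33.28) = +15.66°C

+15.66°C (parcel warmer than environment)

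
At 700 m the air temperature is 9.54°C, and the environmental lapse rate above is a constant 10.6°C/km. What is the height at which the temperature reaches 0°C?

Height above start = (9.54 − 0) / 10.6 = 0.9 km
Altitude = 700 m + 900 m = 1600 m

1600 m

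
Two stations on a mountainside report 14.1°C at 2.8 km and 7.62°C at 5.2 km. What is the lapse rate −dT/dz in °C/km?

2.7°C/km

Γ = −ΔT/Δz = (14.1 − 7.62) / (5200 − 2800) m
  = 6.48°C / 2.4 km = 2.7°C/km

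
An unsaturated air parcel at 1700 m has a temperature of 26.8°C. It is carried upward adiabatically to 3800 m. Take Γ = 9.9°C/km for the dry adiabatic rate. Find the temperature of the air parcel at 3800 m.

From 1700 m to 3800 m (dry adiabatic): cools by 9.9 × 2.1 = 20.79°C, giving 6.01°C.

6.01°C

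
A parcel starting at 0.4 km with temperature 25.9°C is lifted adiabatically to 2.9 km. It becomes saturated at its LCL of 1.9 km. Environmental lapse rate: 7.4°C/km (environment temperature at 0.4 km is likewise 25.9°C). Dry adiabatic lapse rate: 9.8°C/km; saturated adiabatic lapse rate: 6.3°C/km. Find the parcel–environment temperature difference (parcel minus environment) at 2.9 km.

-2.5°C (parcel cooler than environment)

Parcel:
  From 400 m to 1900 m (dry): cools by 9.8 × 1.5 = 14.7°C, giving 11.2°C.
  From 1900 m to 2900 m (saturated): cools by 6.3 × 1 = 6.3°C, giving 4.9°C.
Environment:
  From 400 m to 2900 m (environment): cools by 7.4 × 2.5 = 18.5°C, giving 7.4°C.
T_parcel − T_env = 4.9 − 7.4 = -2.5°C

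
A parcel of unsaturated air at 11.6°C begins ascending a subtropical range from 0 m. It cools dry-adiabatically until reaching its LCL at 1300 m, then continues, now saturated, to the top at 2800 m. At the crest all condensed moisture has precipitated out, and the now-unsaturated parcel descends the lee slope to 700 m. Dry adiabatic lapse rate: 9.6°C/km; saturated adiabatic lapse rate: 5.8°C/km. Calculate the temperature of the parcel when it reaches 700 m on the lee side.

From 0 m to 1300 m (dry): cools by 9.6 × 1.3 = 12.48°C, giving -0.88°C.
From 1300 m to 2800 m (saturated): cools by 5.8 × 1.5 = 8.7°C, giving -9.58°C.
From 2800 m to 700 m (dry descent): warms by 9.6 × 2.1 = 20.16°C, giving 10.58°C.

10.58°C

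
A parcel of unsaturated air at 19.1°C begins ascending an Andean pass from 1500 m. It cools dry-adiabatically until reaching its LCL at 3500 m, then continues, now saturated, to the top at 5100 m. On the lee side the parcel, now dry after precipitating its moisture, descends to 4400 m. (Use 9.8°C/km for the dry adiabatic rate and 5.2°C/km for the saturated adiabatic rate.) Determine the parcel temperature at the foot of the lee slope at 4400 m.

-1.96°C

1500 → 3500 m (dry, 9.8°C/km): ΔT = -9.8 × 2 = -19.6°C → T = -0.5°C
3500 → 5100 m (saturated, 5.2°C/km): ΔT = -5.2 × 1.6 = -8.32°C → T = -8.82°C
5100 → 4400 m (dry descent, 9.8°C/km): ΔT = +9.8 × 0.7 = +6.86°C → T = -1.96°C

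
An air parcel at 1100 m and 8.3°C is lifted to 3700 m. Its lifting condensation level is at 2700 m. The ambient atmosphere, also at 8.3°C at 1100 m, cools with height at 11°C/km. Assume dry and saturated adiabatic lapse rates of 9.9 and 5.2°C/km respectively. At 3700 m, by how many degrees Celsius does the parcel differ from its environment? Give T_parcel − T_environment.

Parcel:
  1100 → 2700 m (dry, 9.9°C/km): ΔT = -9.9 × 1.6 = -15.84°C → T = -7.54°C
  2700 → 3700 m (saturated, 5.2°C/km): ΔT = -5.2 × 1 = -5.2°C → T = -12.74°C
Environment:
  1100 → 3700 m (environment, 11°C/km): ΔT = -11 × 2.6 = -28.6°C → T = -20.3°C
T_parcel − T_env = -12.74 − (-20.3) = +7.56°C

+7.56°C (parcel warmer than environment)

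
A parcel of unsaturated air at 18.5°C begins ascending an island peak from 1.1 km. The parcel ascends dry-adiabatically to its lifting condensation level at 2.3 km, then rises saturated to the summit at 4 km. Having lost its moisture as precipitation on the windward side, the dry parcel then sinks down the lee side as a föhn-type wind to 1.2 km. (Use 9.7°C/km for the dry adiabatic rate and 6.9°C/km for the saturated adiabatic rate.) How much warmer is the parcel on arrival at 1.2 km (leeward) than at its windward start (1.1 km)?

+3.79°C

From 1100 m to 2300 m (dry): cools by 9.7 × 1.2 = 11.64°C, giving 6.86°C.
From 2300 m to 4000 m (saturated): cools by 6.9 × 1.7 = 11.73°C, giving -4.87°C.
From 4000 m to 1200 m (dry descent): warms by 9.7 × 2.8 = 27.16°C, giving 22.29°C.
Net change vs windward start: 22.29 − 18.5 = +3.79°C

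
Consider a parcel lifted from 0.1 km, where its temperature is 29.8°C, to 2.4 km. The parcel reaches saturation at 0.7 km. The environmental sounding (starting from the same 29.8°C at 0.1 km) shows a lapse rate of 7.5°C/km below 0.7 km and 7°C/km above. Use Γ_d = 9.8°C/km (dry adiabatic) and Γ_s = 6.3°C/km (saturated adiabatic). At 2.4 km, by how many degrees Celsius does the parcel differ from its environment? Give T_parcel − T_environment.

-0.19°C (parcel cooler than environment)

Parcel:
  100–700 m, dry: Δz = 0.6 km ⇒ ΔT = -5.88°C; T = 23.92°C
  700–2400 m, saturated: Δz = 1.7 km ⇒ ΔT = -10.71°C; T = 13.21°C
Environment:
  100–700 m, environment, lower layer: Δz = 0.6 km ⇒ ΔT = -4.5°C; T = 25.3°C
  700–2400 m, environment, upper layer: Δz = 1.7 km ⇒ ΔT = -11.9°C; T = 13.4°C
T_parcel − T_env = 13.21 − 13.4 = -0.19°C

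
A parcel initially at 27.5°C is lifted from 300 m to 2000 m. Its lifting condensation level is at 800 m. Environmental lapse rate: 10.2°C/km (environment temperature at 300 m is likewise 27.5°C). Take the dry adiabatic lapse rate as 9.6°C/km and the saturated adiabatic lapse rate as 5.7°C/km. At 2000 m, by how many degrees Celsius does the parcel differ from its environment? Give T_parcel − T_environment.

+5.7°C (parcel warmer than environment)

Parcel:
  From 300 m to 800 m (dry): cools by 9.6 × 0.5 = 4.8°C, giving 22.7°C.
  From 800 m to 2000 m (saturated): cools by 5.7 × 1.2 = 6.84°C, giving 15.86°C.
Environment:
  From 300 m to 2000 m (environment): cools by 10.2 × 1.7 = 17.34°C, giving 10.16°C.
T_parcel − T_env = 15.86 − 10.16 = +5.7°C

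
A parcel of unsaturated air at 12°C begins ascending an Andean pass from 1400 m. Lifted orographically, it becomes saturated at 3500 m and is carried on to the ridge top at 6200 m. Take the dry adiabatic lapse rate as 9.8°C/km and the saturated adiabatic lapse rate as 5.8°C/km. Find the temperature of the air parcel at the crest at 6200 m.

1400–3500 m, dry: Δz = 2.1 km ⇒ ΔT = -20.58°C; T = -8.58°C
3500–6200 m, saturated: Δz = 2.7 km ⇒ ΔT = -15.66°C; T = -24.24°C

-24.24°C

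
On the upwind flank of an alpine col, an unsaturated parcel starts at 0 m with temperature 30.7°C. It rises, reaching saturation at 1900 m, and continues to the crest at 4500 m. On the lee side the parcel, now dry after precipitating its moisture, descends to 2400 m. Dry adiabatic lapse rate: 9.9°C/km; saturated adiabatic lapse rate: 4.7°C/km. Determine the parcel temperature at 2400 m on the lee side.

20.46°C

0 → 1900 m (dry, 9.9°C/km): ΔT = -9.9 × 1.9 = -18.81°C → T = 11.89°C
1900 → 4500 m (saturated, 4.7°C/km): ΔT = -4.7 × 2.6 = -12.22°C → T = -0.33°C
4500 → 2400 m (dry descent, 9.9°C/km): ΔT = +9.9 × 2.1 = +20.79°C → T = 20.46°C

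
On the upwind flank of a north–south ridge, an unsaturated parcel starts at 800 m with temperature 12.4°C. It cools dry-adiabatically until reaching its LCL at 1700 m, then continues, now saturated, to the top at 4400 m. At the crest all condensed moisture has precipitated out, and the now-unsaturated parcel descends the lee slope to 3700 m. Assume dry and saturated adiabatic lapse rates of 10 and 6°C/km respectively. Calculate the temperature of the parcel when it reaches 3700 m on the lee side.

800 → 1700 m (dry, 10°C/km): ΔT = -10 × 0.9 = -9°C → T = 3.4°C
1700 → 4400 m (saturated, 6°C/km): ΔT = -6 × 2.7 = -16.2°C → T = -12.8°C
4400 → 3700 m (dry descent, 10°C/km): ΔT = +10 × 0.7 = +7°C → T = -5.8°C

-5.8°C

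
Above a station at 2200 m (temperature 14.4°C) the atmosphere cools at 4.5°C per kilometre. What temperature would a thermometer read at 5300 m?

0.45°C

From 2200 m to 5300 m (environmental): cools by 4.5 × 3.1 = 13.95°C, giving 0.45°C.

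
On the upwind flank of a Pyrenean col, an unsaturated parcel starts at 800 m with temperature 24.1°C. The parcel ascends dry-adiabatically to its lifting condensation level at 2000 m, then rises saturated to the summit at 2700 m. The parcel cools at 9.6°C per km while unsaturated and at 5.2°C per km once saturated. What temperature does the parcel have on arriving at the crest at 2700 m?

Dry to 2000 m: -9.6 × 1.2 km = -11.52°C, so T = 12.58°C.
Saturated to 2700 m: -5.2 × 0.7 km = -3.64°C, so T = 8.94°C.

8.94°C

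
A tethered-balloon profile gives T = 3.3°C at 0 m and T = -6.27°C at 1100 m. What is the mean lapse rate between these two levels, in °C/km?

8.7°C/km

Γ = −ΔT/Δz = (3.3 − (-6.27)) / (1100 − 0) m
  = 9.57°C / 1.1 km = 8.7°C/km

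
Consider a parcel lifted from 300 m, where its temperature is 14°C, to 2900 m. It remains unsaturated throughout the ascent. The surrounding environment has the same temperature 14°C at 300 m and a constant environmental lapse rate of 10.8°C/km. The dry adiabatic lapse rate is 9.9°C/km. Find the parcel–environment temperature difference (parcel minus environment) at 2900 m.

Parcel:
  300–2900 m, dry: Δz = 2.6 km ⇒ ΔT = -25.74°C; T = -11.74°C
Environment:
  300–2900 m, environment: Δz = 2.6 km ⇒ ΔT = -28.08°C; T = -14.08°C
T_parcel − T_env = -11.74 − (-14.08) = +2.34°C

+2.34°C (parcel warmer than environment)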